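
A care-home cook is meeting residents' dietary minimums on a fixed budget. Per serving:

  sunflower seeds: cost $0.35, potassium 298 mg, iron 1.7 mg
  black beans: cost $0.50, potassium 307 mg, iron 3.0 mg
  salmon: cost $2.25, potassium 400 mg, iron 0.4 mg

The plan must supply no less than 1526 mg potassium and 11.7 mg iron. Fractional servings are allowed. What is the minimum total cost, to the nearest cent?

$2.13

sunflower seeds only: max(1526/298, 11.7/1.7) = 6.882 servings → $2.41.
black beans only: max(1526/307, 11.7/3.0) = 4.971 servings → $2.49.
salmon only: max(1526/400, 11.7/0.4) = 29.25 servings → $65.81.
sunflower seeds + black beans with both tight: 2.65 servings and 2.398 servings → $2.13.
sunflower seeds + salmon: the both-tight solution has a negative serving — not a feasible corner.
black beans + salmon with both tight: 3.778 servings and 0.9154 servings → $3.95.
Cheapest feasible corner: $2.13.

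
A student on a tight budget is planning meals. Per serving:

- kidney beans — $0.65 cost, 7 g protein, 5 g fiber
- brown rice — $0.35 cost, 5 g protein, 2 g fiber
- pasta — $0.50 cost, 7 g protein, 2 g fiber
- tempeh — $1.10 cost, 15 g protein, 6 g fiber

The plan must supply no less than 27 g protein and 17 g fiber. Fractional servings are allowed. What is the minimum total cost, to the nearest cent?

$2.34

Compare the cost at each extreme point of the feasible region.
kidney beans only: max(27/7, 17/5) = 3.857 servings → $2.51.
brown rice only: max(27/5, 17/2) = 8.5 servings → $2.98.
pasta only: max(27/7, 17/2) = 8.5 servings → $4.25.
tempeh only: max(27/15, 17/6) = 2.833 servings → $3.12.
kidney beans + brown rice with both tight: 2.818 servings and 1.455 servings → $2.34.
kidney beans + pasta with both tight: 3.095 servings and 0.7619 servings → $2.39.
kidney beans + tempeh with both tight: 2.818 servings and 0.4848 servings → $2.37.
brown rice + pasta: intersection lies outside the first quadrant.
brown rice + tempeh (both tight): parallel constraints — no distinct corner.
pasta + tempeh with both targets exact would need a negative amount; discard.
So the least-cost plan costs $2.34.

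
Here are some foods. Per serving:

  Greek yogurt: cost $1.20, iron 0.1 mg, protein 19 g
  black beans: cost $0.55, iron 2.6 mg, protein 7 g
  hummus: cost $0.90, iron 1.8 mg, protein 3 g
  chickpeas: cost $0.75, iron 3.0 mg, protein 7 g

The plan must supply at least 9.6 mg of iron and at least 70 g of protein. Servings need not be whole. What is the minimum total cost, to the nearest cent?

An LP optimum is at a vertex; with two nutrient constraints at most two foods are used. Check each candidate.
Greek yogurt only: max(9.6/0.1, 70/19) = 96 servings → $115.20.
black beans only: max(9.6/2.6, 70/7) = 10 servings → $5.50.
hummus only: max(9.6/1.8, 70/3) = 23.33 servings → $21.00.
chickpeas only: max(9.6/3.0, 70/7) = 10 servings → $7.50.
Greek yogurt + black beans with both tight: 2.357 servings and 3.602 servings → $4.81.
Greek yogurt + hummus with both tight: 2.867 servings and 5.174 servings → $8.10.
Greek yogurt + chickpeas with both tight: 2.536 servings and 3.115 servings → $5.38.
black beans + hummus: intersection lies outside the first quadrant.
black beans + chickpeas: intersection lies outside the first quadrant.
hummus + chickpeas: the both-tight solution has a negative serving — not a feasible corner.
Cheapest feasible corner: $4.81.

$4.81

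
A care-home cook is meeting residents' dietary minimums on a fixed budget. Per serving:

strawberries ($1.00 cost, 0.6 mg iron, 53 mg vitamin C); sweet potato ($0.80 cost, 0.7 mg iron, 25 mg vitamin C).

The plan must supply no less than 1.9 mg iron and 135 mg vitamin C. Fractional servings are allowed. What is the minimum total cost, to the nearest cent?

$2.84

With two linear requirements the optimum uses one or two foods; enumerate the corners.
strawberries only: max(1.9/0.6, 135/53) = 3.167 servings → $3.17.
sweet potato only: max(1.9/0.7, 135/25) = 5.4 servings → $4.32.
strawberries + sweet potato with both tight: 2.127 servings and 0.8914 servings → $2.84.
So the least-cost plan costs $2.84.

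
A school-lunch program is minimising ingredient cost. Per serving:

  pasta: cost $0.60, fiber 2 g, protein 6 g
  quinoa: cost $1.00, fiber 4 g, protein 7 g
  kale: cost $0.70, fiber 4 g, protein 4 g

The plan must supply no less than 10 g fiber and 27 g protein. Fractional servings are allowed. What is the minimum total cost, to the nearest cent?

An LP optimum is at a vertex; with two nutrient constraints at most two foods are used. Check each candidate.
pasta only: max(10/2, 27/6) = 5 servings → $3.00.
quinoa only: max(10/4, 27/7) = 3.857 servings → $3.86.
kale only: max(10/4, 27/4) = 6.75 servings → $4.72.
pasta + quinoa with both tight: 3.8 servings and 0.6 servings → $2.88.
pasta + kale with both tight: 4.25 servings and 0.375 servings → $2.81.
quinoa + kale with both targets exact would need a negative amount; discard.
So the least-cost plan costs $2.81.

$2.81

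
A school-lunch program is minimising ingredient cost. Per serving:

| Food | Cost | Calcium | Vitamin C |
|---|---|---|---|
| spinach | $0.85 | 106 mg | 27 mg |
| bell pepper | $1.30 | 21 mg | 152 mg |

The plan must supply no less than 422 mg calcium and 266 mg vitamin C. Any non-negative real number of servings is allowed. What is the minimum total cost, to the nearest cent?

With two linear requirements the optimum uses one or two foods; enumerate the corners.
spinach only: max(422/106, 266/27) = 9.852 servings → $8.37.
bell pepper only: max(422/21, 266/152) = 20.1 servings → $26.12.
spinach + bell pepper with both tight: 3.767 servings and 1.081 servings → $4.61.
So the least-cost plan costs $4.61.

$4.61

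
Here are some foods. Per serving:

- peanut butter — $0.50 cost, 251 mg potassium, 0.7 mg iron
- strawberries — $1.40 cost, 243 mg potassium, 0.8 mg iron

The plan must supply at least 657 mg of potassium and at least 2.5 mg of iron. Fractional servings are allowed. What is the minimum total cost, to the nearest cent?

$1.79

Two binding constraints pin down two serving amounts, so the optimal mix uses at most two foods. The candidates are each food alone (scaled to the tighter of potassium/iron) and each pair with both constraints tight.
peanut butter only: max(657/251, 2.5/0.7) = 3.571 servings → $1.79.
strawberries only: max(657/243, 2.5/0.8) = 3.125 servings → $4.38.
peanut butter + strawberries: intersection lies outside the first quadrant.
Cheapest feasible corner: $1.79.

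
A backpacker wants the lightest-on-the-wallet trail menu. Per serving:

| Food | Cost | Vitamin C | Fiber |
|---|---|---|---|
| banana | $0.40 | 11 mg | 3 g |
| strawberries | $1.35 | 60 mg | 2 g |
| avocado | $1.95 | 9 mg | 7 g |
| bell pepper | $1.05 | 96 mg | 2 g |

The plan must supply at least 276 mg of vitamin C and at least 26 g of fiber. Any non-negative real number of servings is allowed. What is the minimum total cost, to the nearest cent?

Minimising a linear cost over {vitamin C ≥ 276, fiber ≥ 26, servings ≥ 0} — the optimum is at a vertex, using one or two foods.
banana only: max(276/11, 26/3) = 25.09 servings → $10.04.
strawberries only: max(276/60, 26/2) = 13 servings → $17.55.
avocado only: max(276/9, 26/7) = 30.67 servings → $59.80.
bell pepper only: max(276/96, 26/2) = 13 servings → $13.65.
banana + strawberries with both tight: 6.38 servings and 3.43 servings → $7.18.
banana + avocado: intersection lies outside the first quadrant.
banana + bell pepper with both tight: 7.308 servings and 2.038 servings → $5.06.
strawberries + avocado with both tight: 4.224 servings and 2.507 servings → $10.59.
strawberries + bell pepper with both targets exact would need a negative amount; discard.
avocado + bell pepper with both tight: 2.972 servings and 2.596 servings → $8.52.
Cheapest feasible corner: $5.06.

$5.06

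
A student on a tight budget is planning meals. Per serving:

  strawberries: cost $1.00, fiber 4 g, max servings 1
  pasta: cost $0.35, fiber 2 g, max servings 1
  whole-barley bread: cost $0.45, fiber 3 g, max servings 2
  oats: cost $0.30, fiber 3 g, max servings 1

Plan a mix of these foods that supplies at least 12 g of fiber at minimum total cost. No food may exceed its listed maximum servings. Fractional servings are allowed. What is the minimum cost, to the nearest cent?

Cost per g of fiber: oats $0.1000, whole-barley bread $0.1500, pasta $0.1750, strawberries $0.2500.
Take 1 serving of oats: +3.0 g fiber for $0.30 (total $0.30, still need 9.0 g).
Take 2 servings of whole-barley bread: +6.0 g fiber for $0.90 (total $1.20, still need 3.0 g).
Take 1 serving of pasta: +2.0 g fiber for $0.35 (total $1.55, still need 1.0 g).
Take 0.25 servings of strawberries: +1.0 g fiber for $0.25 (total $1.80, still need 0.0 g).
Greedy by cheapest-per-g is optimal for a single linear constraint, so the minimum cost is $1.80.

$1.80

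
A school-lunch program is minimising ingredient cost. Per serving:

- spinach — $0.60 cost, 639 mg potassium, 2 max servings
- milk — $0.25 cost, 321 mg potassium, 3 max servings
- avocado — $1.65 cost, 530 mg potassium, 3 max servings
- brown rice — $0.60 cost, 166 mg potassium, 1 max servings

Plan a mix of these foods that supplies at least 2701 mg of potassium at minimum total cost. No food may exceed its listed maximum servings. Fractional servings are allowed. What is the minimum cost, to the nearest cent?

Cost per mg of potassium: milk $0.0008, spinach $0.0009, avocado $0.0031, brown rice $0.0036.
Take 3 servings of milk: +963.0 mg potassium for $0.75 (total $0.75, still need 1738.0 mg).
Take 2 servings of spinach: +1278.0 mg potassium for $1.20 (total $1.95, still need 460.0 mg).
Take 0.8679 servings of avocado: +460.0 mg potassium for $1.43 (total $3.38, still need 0.0 mg).
Filling from the cheapest source first is optimal under one linear minimum: $3.38.

$3.38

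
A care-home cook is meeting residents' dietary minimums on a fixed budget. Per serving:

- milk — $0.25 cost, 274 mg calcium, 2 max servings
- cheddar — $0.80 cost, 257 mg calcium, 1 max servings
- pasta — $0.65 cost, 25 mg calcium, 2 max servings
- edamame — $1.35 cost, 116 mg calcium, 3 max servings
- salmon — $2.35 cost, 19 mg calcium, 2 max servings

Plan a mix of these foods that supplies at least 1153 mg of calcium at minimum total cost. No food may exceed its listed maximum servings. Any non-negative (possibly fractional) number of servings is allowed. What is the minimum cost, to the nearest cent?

Cost per mg of calcium: milk $0.0009, cheddar $0.0031, edamame $0.0116, pasta $0.0260, salmon $0.1237.
Take 2 servings of milk: +548.0 mg calcium for $0.50 (total $0.50, still need 605.0 mg).
Take 1 serving of cheddar: +257.0 mg calcium for $0.80 (total $1.30, still need 348.0 mg).
Take 3 servings of edamame: +348.0 mg calcium for $4.05 (total $5.35, still need 0.0 mg).
Greedy by cheapest-per-mg is optimal for a single linear constraint, so the minimum cost is $5.35.

$5.35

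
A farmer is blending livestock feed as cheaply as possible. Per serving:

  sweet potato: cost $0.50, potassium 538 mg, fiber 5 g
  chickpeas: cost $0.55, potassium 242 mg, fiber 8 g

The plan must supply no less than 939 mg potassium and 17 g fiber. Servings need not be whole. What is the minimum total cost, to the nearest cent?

$1.34

Two binding constraints pin down two serving amounts, so the optimal mix uses at most two foods. The candidates are each food alone (scaled to the tighter of potassium/fiber) and each pair with both constraints tight.
sweet potato only: max(939/538, 17/5) = 3.4 servings → $1.70.
chickpeas only: max(939/242, 17/8) = 3.88 servings → $2.13.
sweet potato + chickpeas with both tight: 1.098 servings and 1.439 servings → $1.34.
Cheapest feasible corner: $1.34.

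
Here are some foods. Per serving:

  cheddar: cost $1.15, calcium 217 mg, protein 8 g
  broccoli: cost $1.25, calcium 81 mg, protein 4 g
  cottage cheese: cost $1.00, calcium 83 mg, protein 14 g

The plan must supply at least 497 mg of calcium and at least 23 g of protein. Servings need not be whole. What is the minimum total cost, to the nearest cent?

$2.87

For a min-cost LP with two ≥-constraints, a basic feasible solution has at most two positive variables.
cheddar only: max(497/217, 23/8) = 2.875 servings → $3.31.
broccoli only: max(497/81, 23/4) = 6.136 servings → $7.67.
cottage cheese only: max(497/83, 23/14) = 5.988 servings → $5.99.
cheddar + broccoli with both tight: 0.5682 servings and 4.614 servings → $6.42.
cheddar + cottage cheese with both tight: 2.127 servings and 0.4275 servings → $2.87.
broccoli + cottage cheese with both targets exact would need a negative amount; discard.
So the least-cost plan costs $2.87.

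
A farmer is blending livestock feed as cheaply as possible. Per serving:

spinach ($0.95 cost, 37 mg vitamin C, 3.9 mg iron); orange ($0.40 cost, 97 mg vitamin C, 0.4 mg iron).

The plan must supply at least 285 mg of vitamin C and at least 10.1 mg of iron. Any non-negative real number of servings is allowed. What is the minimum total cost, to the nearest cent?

$3.07

This is a tiny linear program; its minimum lies at a vertex of the feasible set. List the vertices and price them.
spinach only: max(285/37, 10.1/3.9) = 7.703 servings → $7.32.
orange only: max(285/97, 10.1/0.4) = 25.25 servings → $10.10.
spinach + orange with both tight: 2.382 servings and 2.03 servings → $3.07.
So the least-cost plan costs $3.07.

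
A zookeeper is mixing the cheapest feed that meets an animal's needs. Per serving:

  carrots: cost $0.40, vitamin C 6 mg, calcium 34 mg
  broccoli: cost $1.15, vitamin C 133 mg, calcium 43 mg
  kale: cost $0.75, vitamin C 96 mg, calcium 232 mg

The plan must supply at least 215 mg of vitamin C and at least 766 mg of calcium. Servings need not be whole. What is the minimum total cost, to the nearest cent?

carrots only: max(215/6, 766/34) = 35.83 servings → $14.33.
broccoli only: max(215/133, 766/43) = 17.81 servings → $20.49.
kale only: max(215/96, 766/232) = 3.302 servings → $2.48.
carrots + broccoli with both tight: 21.72 servings and 0.6365 servings → $9.42.
carrots + kale with both tight: 12.64 servings and 1.45 servings → $6.14.
broccoli + kale with both targets exact would need a negative amount; discard.
Cheapest feasible corner: $2.48.

$2.48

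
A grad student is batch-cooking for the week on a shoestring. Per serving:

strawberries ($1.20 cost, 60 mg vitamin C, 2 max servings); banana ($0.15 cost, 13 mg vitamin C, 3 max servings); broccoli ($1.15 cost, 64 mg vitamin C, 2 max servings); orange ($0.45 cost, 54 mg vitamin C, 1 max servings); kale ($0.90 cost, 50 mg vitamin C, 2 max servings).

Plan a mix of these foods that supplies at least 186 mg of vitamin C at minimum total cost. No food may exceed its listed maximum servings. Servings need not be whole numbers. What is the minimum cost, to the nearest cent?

$2.57

Cost per mg of vitamin C: orange $0.0083, banana $0.0115, broccoli $0.0180, kale $0.0180, strawberries $0.0200.
Take 1 serving of orange: +54.0 mg vitamin C for $0.45 (total $0.45, still need 132.0 mg).
Take 3 servings of banana: +39.0 mg vitamin C for $0.45 (total $0.90, still need 93.0 mg).
Take 1.453 servings of broccoli: +93.0 mg vitamin C for $1.67 (total $2.57, still need 0.0 mg).
Greedy by cheapest-per-mg is optimal for a single linear constraint, so the minimum cost is $2.57.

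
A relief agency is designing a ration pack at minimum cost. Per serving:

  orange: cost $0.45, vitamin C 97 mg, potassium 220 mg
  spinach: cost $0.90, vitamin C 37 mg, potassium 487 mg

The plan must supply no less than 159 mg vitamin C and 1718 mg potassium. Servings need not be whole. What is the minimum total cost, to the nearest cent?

For a min-cost LP with two ≥-constraints, a basic feasible solution has at most two positive variables.
orange only: max(159/97, 1718/220) = 7.809 servings → $3.51.
spinach only: max(159/37, 1718/487) = 4.297 servings → $3.87.
orange + spinach with both tight: 0.3547 servings and 3.368 servings → $3.19.
The minimum over all feasible corners is $3.19.

$3.19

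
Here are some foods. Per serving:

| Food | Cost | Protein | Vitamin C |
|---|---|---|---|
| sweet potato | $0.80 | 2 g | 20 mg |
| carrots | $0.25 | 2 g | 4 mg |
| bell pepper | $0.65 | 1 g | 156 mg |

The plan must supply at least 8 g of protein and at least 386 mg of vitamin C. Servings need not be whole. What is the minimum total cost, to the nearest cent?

$2.26

Check every corner: each single food scaled to meet both minima, and each pair solved so both constraints bind.
sweet potato only: max(8/2, 386/20) = 19.3 servings → $15.44.
carrots only: max(8/2, 386/4) = 96.5 servings → $24.12.
bell pepper only: max(8/1, 386/156) = 8 servings → $5.20.
sweet potato + carrots with both targets exact would need a negative amount; discard.
sweet potato + bell pepper with both tight: 2.952 servings and 2.096 servings → $3.72.
carrots + bell pepper with both tight: 2.799 servings and 2.403 servings → $2.26.
Cheapest feasible corner: $2.26.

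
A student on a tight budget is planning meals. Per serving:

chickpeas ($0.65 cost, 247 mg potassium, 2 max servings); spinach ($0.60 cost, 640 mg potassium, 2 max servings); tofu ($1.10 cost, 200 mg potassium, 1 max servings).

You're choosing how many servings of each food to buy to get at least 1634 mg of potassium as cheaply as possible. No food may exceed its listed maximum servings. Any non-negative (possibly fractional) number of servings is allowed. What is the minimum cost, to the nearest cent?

Cost per mg of potassium: spinach $0.0009, chickpeas $0.0026, tofu $0.0055.
Take 2 servings of spinach: +1280.0 mg potassium for $1.20 (total $1.20, still need 354.0 mg).
Take 1.433 servings of chickpeas: +354.0 mg potassium for $0.93 (total $2.13, still need 0.0 mg).
Filling from the cheapest source first is optimal under one linear minimum: $2.13.

$2.13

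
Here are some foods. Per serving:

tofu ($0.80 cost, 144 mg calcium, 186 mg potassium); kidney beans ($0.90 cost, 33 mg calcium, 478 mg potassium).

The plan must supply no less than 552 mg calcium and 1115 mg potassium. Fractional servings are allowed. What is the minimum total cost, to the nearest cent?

Check every corner: each single food scaled to meet both minima, and each pair solved so both constraints bind.
tofu only: max(552/144, 1115/186) = 5.995 servings → $4.80.
kidney beans only: max(552/33, 1115/478) = 16.73 servings → $15.05.
tofu + kidney beans with both tight: 3.622 servings and 0.9233 servings → $3.73.
The minimum over all feasible corners is $3.73.

$3.73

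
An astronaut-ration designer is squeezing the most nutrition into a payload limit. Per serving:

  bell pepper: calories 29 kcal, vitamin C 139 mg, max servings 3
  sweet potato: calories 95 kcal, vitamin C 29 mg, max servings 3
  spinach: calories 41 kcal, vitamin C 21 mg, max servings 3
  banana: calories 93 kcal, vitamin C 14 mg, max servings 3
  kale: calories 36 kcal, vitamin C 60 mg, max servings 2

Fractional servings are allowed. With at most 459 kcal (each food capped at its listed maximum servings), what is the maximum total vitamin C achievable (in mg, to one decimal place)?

Vitamin C per kcal: bell pepper 4.793, kale 1.667, spinach 0.5122, sweet potato 0.3053, banana 0.1505.
Take 3 servings of bell pepper: uses 87 kcal, +417.0 mg vitamin C (running total 417.0 mg).
Take 2 servings of kale: uses 72 kcal, +120.0 mg vitamin C (running total 537.0 mg).
Take 3 servings of spinach: uses 123 kcal, +63.0 mg vitamin C (running total 600.0 mg).
Take 1.863 servings of sweet potato: uses 177 kcal, +54.0 mg vitamin C (running total 654.0 mg).
Greedy by best ratio exhausts the calories allowance optimally: 654.0 mg.

654.0 mg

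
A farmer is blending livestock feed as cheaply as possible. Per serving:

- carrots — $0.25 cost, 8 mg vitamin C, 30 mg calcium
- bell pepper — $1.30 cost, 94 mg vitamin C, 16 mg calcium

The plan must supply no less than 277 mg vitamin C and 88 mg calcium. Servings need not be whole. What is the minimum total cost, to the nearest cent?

Minimising a linear cost over {vitamin C ≥ 277, calcium ≥ 88, servings ≥ 0} — the optimum is at a vertex, using one or two foods.
carrots only: max(277/8, 88/30) = 34.62 servings → $8.66.
bell pepper only: max(277/94, 88/16) = 5.5 servings → $7.15.
carrots + bell pepper with both tight: 1.426 servings and 2.825 servings → $4.03.
So the least-cost plan costs $4.03.

$4.03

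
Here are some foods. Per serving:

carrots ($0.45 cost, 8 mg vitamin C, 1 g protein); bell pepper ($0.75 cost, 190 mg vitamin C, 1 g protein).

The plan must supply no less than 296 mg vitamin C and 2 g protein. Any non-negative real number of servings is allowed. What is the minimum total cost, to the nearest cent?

$1.36

Compare the cost at each extreme point of the feasible region.
carrots only: max(296/8, 2/1) = 37 servings → $16.65.
bell pepper only: max(296/190, 2/1) = 2 servings → $1.50.
carrots + bell pepper with both tight: 0.4615 servings and 1.538 servings → $1.36.
Cheapest feasible corner: $1.36.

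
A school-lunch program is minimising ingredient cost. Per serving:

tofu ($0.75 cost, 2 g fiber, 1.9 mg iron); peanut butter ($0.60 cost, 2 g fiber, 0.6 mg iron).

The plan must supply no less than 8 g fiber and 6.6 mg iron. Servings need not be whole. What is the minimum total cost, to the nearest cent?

$2.88

tofu only: max(8/2, 6.6/1.9) = 4 servings → $3.00.
peanut butter only: max(8/2, 6.6/0.6) = 11 servings → $6.60.
tofu + peanut butter with both tight: 3.231 servings and 0.7692 servings → $2.88.
The minimum over all feasible corners is $2.88.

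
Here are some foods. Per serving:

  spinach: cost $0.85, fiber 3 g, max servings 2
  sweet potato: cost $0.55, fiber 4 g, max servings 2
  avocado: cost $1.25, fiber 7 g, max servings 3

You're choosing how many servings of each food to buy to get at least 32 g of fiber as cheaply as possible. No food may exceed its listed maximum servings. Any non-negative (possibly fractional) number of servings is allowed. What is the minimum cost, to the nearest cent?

$5.70

Cost per g of fiber: sweet potato $0.1375, avocado $0.1786, spinach $0.2833.
Take 2 servings of sweet potato: +8.0 g fiber for $1.10 (total $1.10, still need 24.0 g).
Take 3 servings of avocado: +21.0 g fiber for $3.75 (total $4.85, still need 3.0 g).
Take 1 serving of spinach: +3.0 g fiber for $0.85 (total $5.70, still need 0.0 g).
Filling from the cheapest source first is optimal under one linear minimum: $5.70.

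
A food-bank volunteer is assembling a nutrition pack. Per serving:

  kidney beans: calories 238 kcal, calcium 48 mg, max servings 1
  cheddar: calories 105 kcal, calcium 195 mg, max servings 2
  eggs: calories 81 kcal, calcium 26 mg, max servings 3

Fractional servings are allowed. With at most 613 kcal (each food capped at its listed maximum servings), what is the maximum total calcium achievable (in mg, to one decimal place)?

Calcium per kcal: cheddar 1.857, eggs 0.321, kidney beans 0.2017.
Take 2 servings of cheddar: uses 210 kcal, +390.0 mg calcium (running total 390.0 mg).
Take 3 servings of eggs: uses 243 kcal, +78.0 mg calcium (running total 468.0 mg).
Take 0.6723 servings of kidney beans: uses 160 kcal, +32.3 mg calcium (running total 500.3 mg).
Greedy by best ratio exhausts the calories allowance optimally: 500.3 mg.

500.3 mg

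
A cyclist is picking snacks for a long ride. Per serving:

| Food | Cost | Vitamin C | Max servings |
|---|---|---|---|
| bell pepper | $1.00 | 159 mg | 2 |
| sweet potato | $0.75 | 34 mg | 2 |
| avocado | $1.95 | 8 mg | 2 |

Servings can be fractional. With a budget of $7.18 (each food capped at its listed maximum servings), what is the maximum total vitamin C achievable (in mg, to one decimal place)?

401.1 mg

Vitamin C per dollar: bell pepper 159, sweet potato 45.33, avocado 4.103.
Take 2 servings of bell pepper: spends $2.00, +318.0 mg vitamin C (running total 318.0 mg).
Take 2 servings of sweet potato: spends $1.50, +68.0 mg vitamin C (running total 386.0 mg).
Take 1.887 servings of avocado: spends $3.68, +15.1 mg vitamin C (running total 401.1 mg).
Filling greedily by vitamin C-per-dollar is optimal for one linear limit, giving 401.1 mg.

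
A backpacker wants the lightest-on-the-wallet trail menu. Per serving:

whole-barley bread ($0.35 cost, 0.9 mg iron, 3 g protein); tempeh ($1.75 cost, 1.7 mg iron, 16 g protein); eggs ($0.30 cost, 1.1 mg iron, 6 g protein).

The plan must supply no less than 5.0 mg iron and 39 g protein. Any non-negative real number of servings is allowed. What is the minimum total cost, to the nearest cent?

$1.95

whole-barley bread only: max(5.0/0.9, 39/3) = 13 servings → $4.55.
tempeh only: max(5.0/1.7, 39/16) = 2.941 servings → $5.15.
eggs only: max(5.0/1.1, 39/6) = 6.5 servings → $1.95.
whole-barley bread + tempeh with both tight: 1.473 servings and 2.161 servings → $4.30.
whole-barley bread + eggs with both targets exact would need a negative amount; discard.
tempeh + eggs with both tight: 1.743 servings and 1.851 servings → $3.61.
So the least-cost plan costs $1.95.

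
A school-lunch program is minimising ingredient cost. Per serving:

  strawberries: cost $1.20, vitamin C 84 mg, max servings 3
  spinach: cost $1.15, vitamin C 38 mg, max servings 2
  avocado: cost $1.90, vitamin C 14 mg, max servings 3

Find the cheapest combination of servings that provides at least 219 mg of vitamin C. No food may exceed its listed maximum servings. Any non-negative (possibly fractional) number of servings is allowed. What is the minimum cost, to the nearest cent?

$3.13

Cost per mg of vitamin C: strawberries $0.0143, spinach $0.0303, avocado $0.1357.
Take 2.607 servings of strawberries: +219.0 mg vitamin C for $3.13 (total $3.13, still need 0.0 mg).
Greedy by cheapest-per-mg is optimal for a single linear constraint, so the minimum cost is $3.13.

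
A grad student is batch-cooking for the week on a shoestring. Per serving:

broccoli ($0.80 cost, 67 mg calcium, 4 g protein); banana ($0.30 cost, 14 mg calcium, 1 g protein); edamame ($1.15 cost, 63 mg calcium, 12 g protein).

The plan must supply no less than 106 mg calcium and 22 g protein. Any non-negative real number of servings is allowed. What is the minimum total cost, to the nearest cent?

$2.11

A basic optimal solution has at most two foods positive. Try each food alone and each pair with both targets met exactly.
broccoli only: max(106/67, 22/4) = 5.5 servings → $4.40.
banana only: max(106/14, 22/1) = 22 servings → $6.60.
edamame only: max(106/63, 22/12) = 1.833 servings → $2.11.
broccoli + banana with both targets exact would need a negative amount; discard.
broccoli + edamame with both targets exact would need a negative amount; discard.
banana + edamame: intersection lies outside the first quadrant.
The minimum over all feasible corners is $2.11.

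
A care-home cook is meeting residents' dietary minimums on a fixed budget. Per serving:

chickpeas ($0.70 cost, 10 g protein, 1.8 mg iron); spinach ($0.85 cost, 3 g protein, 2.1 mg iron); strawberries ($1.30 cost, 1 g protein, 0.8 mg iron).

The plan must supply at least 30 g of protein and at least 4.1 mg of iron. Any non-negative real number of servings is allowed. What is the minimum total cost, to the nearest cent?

$2.10

For a min-cost LP with two ≥-constraints, a basic feasible solution has at most two positive variables.
chickpeas only: max(30/10, 4.1/1.8) = 3 servings → $2.10.
spinach only: max(30/3, 4.1/2.1) = 10 servings → $8.50.
strawberries only: max(30/1, 4.1/0.8) = 30 servings → $39.00.
chickpeas + spinach with both targets exact would need a negative amount; discard.
chickpeas + strawberries: the both-tight solution has a negative serving — not a feasible corner.
spinach + strawberries: intersection lies outside the first quadrant.
The minimum over all feasible corners is $2.10.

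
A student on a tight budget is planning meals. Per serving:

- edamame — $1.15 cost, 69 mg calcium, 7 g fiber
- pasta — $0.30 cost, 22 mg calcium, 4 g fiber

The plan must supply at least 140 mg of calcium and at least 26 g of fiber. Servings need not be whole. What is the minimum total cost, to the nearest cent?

edamame only: max(140/69, 26/7) = 3.714 servings → $4.27.
pasta only: max(140/22, 26/4) = 6.5 servings → $1.95.
edamame + pasta: the both-tight solution has a negative serving — not a feasible corner.
So the least-cost plan costs $1.95.

$1.95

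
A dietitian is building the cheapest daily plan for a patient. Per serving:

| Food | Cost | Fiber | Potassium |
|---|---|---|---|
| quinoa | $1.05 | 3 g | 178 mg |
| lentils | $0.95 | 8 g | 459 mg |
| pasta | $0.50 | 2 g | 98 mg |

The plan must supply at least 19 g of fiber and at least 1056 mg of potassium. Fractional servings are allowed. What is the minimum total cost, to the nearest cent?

quinoa only: max(19/3, 1056/178) = 6.333 servings → $6.65.
lentils only: max(19/8, 1056/459) = 2.375 servings → $2.26.
pasta only: max(19/2, 1056/98) = 10.78 servings → $5.39.
quinoa + lentils: intersection lies outside the first quadrant.
quinoa + pasta with both tight: 4.032 servings and 3.452 servings → $5.96.
lentils + pasta with both tight: 1.866 servings and 2.037 servings → $2.79.
So the least-cost plan costs $2.26.

$2.26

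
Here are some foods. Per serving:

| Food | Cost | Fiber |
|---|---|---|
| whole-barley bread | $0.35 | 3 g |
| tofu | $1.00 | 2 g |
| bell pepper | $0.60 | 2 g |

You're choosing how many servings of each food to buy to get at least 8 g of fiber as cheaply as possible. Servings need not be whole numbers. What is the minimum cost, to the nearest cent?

$0.93

Cost per g of fiber: whole-barley bread $0.1167, bell pepper $0.3000, tofu $0.5000.
With no serving limits, use only whole-barley bread: 8 g / 3 g = 2.667 servings × $0.35 = $0.93.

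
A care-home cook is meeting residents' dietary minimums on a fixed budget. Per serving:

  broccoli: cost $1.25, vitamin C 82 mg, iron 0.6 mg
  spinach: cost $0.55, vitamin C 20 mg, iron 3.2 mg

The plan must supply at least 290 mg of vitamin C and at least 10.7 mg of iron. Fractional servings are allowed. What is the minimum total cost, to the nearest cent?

broccoli only: max(290/82, 10.7/0.6) = 17.83 servings → $22.29.
spinach only: max(290/20, 10.7/3.2) = 14.5 servings → $7.97.
broccoli + spinach with both tight: 2.851 servings and 2.809 servings → $5.11.
The minimum over all feasible corners is $5.11.

$5.11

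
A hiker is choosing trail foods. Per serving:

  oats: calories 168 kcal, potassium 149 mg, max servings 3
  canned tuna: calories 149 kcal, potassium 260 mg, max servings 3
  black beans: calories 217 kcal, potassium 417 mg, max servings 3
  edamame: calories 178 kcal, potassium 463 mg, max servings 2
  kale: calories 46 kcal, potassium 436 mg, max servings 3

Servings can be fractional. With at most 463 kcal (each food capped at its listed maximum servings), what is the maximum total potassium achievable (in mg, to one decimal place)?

2153.4 mg

Potassium per kcal: kale 9.478, edamame 2.601, black beans 1.922, canned tuna 1.745, oats 0.8869.
Take 3 servings of kale: uses 138 kcal, +1308.0 mg potassium (running total 1308.0 mg).
Take 1.826 servings of edamame: uses 325 kcal, +845.4 mg potassium (running total 2153.4 mg).
Greedy by best ratio exhausts the calories allowance optimally: 2153.4 mg.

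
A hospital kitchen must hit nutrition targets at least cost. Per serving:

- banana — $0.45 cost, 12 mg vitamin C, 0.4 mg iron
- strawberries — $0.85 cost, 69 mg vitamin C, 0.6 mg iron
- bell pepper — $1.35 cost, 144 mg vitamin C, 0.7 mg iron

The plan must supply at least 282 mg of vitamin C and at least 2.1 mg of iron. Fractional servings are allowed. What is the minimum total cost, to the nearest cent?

Compare the cost at each extreme point of the feasible region.
banana only: max(282/12, 2.1/0.4) = 23.5 servings → $10.57.
strawberries only: max(282/69, 2.1/0.6) = 4.087 servings → $3.47.
bell pepper only: max(282/144, 2.1/0.7) = 3 servings → $4.05.
banana + strawberries: the both-tight solution has a negative serving — not a feasible corner.
banana + bell pepper with both tight: 2.134 servings and 1.78 servings → $3.36.
strawberries + bell pepper with both tight: 2.756 servings and 0.6378 servings → $3.20.
The minimum over all feasible corners is $3.20.

$3.20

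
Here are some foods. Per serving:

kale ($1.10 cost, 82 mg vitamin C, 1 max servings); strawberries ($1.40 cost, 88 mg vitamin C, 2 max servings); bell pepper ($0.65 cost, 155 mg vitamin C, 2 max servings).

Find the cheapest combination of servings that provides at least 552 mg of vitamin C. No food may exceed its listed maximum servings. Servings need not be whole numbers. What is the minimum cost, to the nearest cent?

Cost per mg of vitamin C: bell pepper $0.0042, kale $0.0134, strawberries $0.0159.
Take 2 servings of bell pepper: +310.0 mg vitamin C for $1.30 (total $1.30, still need 242.0 mg).
Take 1 serving of kale: +82.0 mg vitamin C for $1.10 (total $2.40, still need 160.0 mg).
Take 1.818 servings of strawberries: +160.0 mg vitamin C for $2.55 (total $4.95, still need 0.0 mg).
Greedy by cheapest-per-mg is optimal for a single linear constraint, so the minimum cost is $4.95.

$4.95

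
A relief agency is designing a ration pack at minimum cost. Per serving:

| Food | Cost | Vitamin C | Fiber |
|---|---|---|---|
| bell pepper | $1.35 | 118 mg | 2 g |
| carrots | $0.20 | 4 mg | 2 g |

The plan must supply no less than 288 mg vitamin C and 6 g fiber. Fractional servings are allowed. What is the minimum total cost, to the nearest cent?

The cheapest plan sits at a corner of the feasible region — with two constraints it uses at most two foods.
bell pepper only: max(288/118, 6/2) = 3 servings → $4.05.
carrots only: max(288/4, 6/2) = 72 servings → $14.40.
bell pepper + carrots with both tight: 2.421 servings and 0.5789 servings → $3.38.
The minimum over all feasible corners is $3.38.

$3.38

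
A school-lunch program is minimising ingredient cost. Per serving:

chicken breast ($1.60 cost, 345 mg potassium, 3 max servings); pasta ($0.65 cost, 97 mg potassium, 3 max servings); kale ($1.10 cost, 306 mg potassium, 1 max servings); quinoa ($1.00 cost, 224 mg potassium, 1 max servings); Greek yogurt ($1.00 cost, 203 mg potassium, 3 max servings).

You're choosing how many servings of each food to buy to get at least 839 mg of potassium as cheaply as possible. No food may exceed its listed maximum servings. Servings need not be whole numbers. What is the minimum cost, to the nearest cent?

$3.53

Cost per mg of potassium: kale $0.0036, quinoa $0.0045, chicken breast $0.0046, Greek yogurt $0.0049, pasta $0.0067.
Take 1 serving of kale: +306.0 mg potassium for $1.10 (total $1.10, still need 533.0 mg).
Take 1 serving of quinoa: +224.0 mg potassium for $1.00 (total $2.10, still need 309.0 mg).
Take 0.8957 servings of chicken breast: +309.0 mg potassium for $1.43 (total $3.53, still need 0.0 mg).
Filling from the cheapest source first is optimal under one linear minimum: $3.53.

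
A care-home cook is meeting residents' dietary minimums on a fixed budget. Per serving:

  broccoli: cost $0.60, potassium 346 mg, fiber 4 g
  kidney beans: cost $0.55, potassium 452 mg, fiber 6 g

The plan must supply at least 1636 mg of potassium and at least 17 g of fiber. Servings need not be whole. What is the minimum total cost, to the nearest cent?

With two linear requirements the optimum uses one or two foods; enumerate the corners.
broccoli only: max(1636/346, 17/4) = 4.728 servings → $2.84.
kidney beans only: max(1636/452, 17/6) = 3.619 servings → $1.99.
broccoli + kidney beans with both targets exact would need a negative amount; discard.
The minimum over all feasible corners is $1.99.

$1.99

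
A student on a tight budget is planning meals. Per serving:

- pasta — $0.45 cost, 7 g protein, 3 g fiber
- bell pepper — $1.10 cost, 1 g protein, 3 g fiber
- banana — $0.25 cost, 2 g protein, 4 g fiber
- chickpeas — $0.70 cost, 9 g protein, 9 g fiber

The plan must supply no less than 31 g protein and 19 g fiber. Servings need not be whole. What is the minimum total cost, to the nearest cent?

The cheapest plan sits at a corner of the feasible region — with two constraints it uses at most two foods.
pasta only: max(31/7, 19/3) = 6.333 servings → $2.85.
bell pepper only: max(31/1, 19/3) = 31 servings → $34.10.
banana only: max(31/2, 19/4) = 15.5 servings → $3.88.
chickpeas only: max(31/9, 19/9) = 3.444 servings → $2.41.
pasta + bell pepper with both tight: 4.111 servings and 2.222 servings → $4.29.
pasta + banana with both tight: 3.909 servings and 1.818 servings → $2.21.
pasta + chickpeas with both tight: 3 servings and 1.111 servings → $2.13.
bell pepper + banana: intersection lies outside the first quadrant.
bell pepper + chickpeas: the both-tight solution has a negative serving — not a feasible corner.
banana + chickpeas: the both-tight solution has a negative serving — not a feasible corner.
So the least-cost plan costs $2.13.

$2.13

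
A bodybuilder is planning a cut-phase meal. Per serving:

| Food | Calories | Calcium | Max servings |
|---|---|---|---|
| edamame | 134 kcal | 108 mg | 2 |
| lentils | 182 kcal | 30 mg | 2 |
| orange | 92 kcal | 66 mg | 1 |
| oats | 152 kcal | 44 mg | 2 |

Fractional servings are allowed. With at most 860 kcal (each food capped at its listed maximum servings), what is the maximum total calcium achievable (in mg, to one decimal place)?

Calcium per kcal: edamame 0.806, orange 0.7174, oats 0.2895, lentils 0.1648.
Take 2 servings of edamame: uses 268 kcal, +216.0 mg calcium (running total 216.0 mg).
Take 1 serving of orange: uses 92 kcal, +66.0 mg calcium (running total 282.0 mg).
Take 2 servings of oats: uses 304 kcal, +88.0 mg calcium (running total 370.0 mg).
Take 1.077 servings of lentils: uses 196 kcal, +32.3 mg calcium (running total 402.3 mg).
Greedy by best ratio exhausts the calories allowance optimally: 402.3 mg.

402.3 mg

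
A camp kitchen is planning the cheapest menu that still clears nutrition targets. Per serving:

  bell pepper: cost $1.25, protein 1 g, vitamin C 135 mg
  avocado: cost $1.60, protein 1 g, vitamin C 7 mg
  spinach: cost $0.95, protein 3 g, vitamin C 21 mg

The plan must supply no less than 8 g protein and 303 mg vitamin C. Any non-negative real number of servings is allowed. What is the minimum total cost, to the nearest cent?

$4.33

This is a tiny linear program; its minimum lies at a vertex of the feasible set. List the vertices and price them.
bell pepper only: max(8/1, 303/135) = 8 servings → $10.00.
avocado only: max(8/1, 303/7) = 43.29 servings → $69.26.
spinach only: max(8/3, 303/21) = 14.43 servings → $13.71.
bell pepper + avocado with both tight: 1.93 servings and 6.07 servings → $12.12.
bell pepper + spinach with both tight: 1.93 servings and 2.023 servings → $4.33.
avocado + spinach (both tight): parallel constraints — no distinct corner.
Cheapest feasible corner: $4.33.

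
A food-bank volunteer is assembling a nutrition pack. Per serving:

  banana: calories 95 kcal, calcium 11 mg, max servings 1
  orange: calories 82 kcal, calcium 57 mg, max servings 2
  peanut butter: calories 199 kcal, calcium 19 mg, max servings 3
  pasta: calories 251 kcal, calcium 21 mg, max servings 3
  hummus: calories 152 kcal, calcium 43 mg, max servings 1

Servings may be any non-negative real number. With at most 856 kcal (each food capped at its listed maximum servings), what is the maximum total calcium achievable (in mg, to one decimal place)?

210.5 mg

Calcium per kcal: orange 0.6951, hummus 0.2829, banana 0.1158, peanut butter 0.09548, pasta 0.08367.
Take 2 servings of orange: uses 164 kcal, +114.0 mg calcium (running total 114.0 mg).
Take 1 serving of hummus: uses 152 kcal, +43.0 mg calcium (running total 157.0 mg).
Take 1 serving of banana: uses 95 kcal, +11.0 mg calcium (running total 168.0 mg).
Take 2.236 servings of peanut butter: uses 445 kcal, +42.5 mg calcium (running total 210.5 mg).
Filling greedily by calcium-per-kcal is optimal for one linear limit, giving 210.5 mg.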